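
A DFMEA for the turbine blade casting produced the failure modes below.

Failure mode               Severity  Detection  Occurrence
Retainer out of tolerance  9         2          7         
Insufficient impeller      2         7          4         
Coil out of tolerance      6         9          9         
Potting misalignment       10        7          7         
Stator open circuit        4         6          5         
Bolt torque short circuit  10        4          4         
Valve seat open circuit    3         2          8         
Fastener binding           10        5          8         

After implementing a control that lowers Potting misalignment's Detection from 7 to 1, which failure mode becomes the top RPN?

Coil out of tolerance

RPN = Severity × Occurrence × Detection:
  Retainer out of tolerance: 9 × 7 × 2 = 126
  Insufficient impeller: 2 × 4 × 7 = 56
  Coil out of tolerance: 6 × 9 × 9 = 486
  Potting misalignment: 10 × 7 × 7 = 490
  Stator open circuit: 4 × 5 × 6 = 120
  Bolt torque short circuit: 10 × 4 × 4 = 160
  Valve seat open circuit: 3 × 8 × 2 = 48
  Fastener binding: 10 × 8 × 5 = 400
After action: Potting misalignment → 10 × 7 × 1 = 70.
Revised RPNs: Coil out of tolerance=486, Fastener binding=400, Bolt torque short circuit=160, Retainer out of tolerance=126, Stator open circuit=120, Potting misalignment=70, Insufficient impeller=56, Valve seat open circuit=48.
Highest is now Coil out of tolerance (486).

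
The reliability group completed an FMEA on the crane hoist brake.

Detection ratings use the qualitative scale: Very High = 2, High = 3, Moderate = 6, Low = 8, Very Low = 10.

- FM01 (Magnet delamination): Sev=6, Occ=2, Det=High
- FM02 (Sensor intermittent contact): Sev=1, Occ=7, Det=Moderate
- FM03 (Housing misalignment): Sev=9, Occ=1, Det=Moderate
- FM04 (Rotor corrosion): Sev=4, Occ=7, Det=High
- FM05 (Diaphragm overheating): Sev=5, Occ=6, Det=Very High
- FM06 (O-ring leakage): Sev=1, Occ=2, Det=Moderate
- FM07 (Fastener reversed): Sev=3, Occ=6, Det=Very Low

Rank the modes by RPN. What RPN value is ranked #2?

84

RPN = Severity × Occurrence × Detection:
  FM01: 6 × 2 × 3 = 36
  FM02: 1 × 7 × 6 = 42
  FM03: 9 × 1 × 6 = 54
  FM04: 4 × 7 × 3 = 84
  FM05: 5 × 6 × 2 = 60
  FM06: 1 × 2 × 6 = 12
  FM07: 3 × 6 × 10 = 180
Sorted descending: 180, 84, 60, 54, 42, 36, 12.
The second-highest RPN is 84 (FM04).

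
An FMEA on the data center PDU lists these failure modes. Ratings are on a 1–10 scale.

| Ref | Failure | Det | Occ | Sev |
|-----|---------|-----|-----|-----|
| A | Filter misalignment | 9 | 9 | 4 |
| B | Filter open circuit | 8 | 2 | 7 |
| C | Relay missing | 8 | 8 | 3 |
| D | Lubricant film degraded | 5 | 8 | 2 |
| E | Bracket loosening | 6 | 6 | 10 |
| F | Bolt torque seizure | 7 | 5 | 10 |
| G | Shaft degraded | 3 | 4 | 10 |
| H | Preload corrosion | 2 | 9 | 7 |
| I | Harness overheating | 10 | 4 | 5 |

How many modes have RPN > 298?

RPN = Severity × Occurrence × Detection:
  A: 4 × 9 × 9 = 324
  B: 7 × 2 × 8 = 112
  C: 3 × 8 × 8 = 192
  D: 2 × 8 × 5 = 80
  E: 10 × 6 × 6 = 360
  F: 10 × 5 × 7 = 350
  G: 10 × 4 × 3 = 120
  H: 7 × 9 × 2 = 126
  I: 5 × 4 × 10 = 200
Modes with RPN > 298: A (324), E (360), F (350) → 3.

3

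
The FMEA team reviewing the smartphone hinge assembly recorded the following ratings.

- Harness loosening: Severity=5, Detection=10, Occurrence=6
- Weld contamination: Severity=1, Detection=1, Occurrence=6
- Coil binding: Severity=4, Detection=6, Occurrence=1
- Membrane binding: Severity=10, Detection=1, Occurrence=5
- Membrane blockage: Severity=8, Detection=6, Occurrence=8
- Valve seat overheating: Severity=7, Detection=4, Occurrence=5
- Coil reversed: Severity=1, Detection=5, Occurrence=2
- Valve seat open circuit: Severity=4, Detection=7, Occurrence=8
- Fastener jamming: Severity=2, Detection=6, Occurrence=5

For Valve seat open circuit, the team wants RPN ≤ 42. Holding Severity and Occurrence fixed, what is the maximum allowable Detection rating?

Valve seat open circuit: S=4, O=8, D=7 → current RPN = 224.
Fixed product = 32. Need 32 × D ≤ 42, so D ≤ 42/32 = 1.31.
Maximum integer Detection rating = 1 (gives RPN 32; D=2 would give 64 > 42).

1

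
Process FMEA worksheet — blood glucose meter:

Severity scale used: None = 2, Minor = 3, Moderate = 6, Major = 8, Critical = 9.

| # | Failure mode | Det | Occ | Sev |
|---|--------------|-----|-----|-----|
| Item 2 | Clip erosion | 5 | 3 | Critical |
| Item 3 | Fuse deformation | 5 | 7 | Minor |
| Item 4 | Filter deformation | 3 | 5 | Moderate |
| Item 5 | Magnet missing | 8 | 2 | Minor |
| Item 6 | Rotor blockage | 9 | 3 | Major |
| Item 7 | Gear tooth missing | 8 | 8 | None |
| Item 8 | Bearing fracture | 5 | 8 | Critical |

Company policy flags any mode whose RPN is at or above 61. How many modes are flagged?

RPN = Severity × Occurrence × Detection:
  Item 2: 9 × 3 × 5 = 135
  Item 3: 3 × 7 × 5 = 105
  Item 4: 6 × 5 × 3 = 90
  Item 5: 3 × 2 × 8 = 48
  Item 6: 8 × 3 × 9 = 216
  Item 7: 2 × 8 × 8 = 128
  Item 8: 9 × 8 × 5 = 360
Modes with RPN ≥ 61: Item 2 (135), Item 3 (105), Item 4 (90), Item 6 (216), Item 7 (128), Item 8 (360) → 6.

6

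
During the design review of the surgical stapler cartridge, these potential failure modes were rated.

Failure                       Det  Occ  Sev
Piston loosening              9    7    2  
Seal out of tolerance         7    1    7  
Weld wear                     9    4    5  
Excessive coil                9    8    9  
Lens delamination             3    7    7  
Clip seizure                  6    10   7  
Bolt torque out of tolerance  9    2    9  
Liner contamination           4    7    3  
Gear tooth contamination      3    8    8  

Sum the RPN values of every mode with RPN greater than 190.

RPN = Severity × Occurrence × Detection:
  Piston loosening: 2 × 7 × 9 = 126
  Seal out of tolerance: 7 × 1 × 7 = 49
  Weld wear: 5 × 4 × 9 = 180
  Excessive coil: 9 × 8 × 9 = 648
  Lens delamination: 7 × 7 × 3 = 147
  Clip seizure: 7 × 10 × 6 = 420
  Bolt torque out of tolerance: 9 × 2 × 9 = 162
  Liner contamination: 3 × 7 × 4 = 84
  Gear tooth contamination: 8 × 8 × 3 = 192
RPN > 190: Excessive coil (648), Clip seizure (420), Gear tooth contamination (192).
Sum: 648 + 420 + 192 = 1260.

1260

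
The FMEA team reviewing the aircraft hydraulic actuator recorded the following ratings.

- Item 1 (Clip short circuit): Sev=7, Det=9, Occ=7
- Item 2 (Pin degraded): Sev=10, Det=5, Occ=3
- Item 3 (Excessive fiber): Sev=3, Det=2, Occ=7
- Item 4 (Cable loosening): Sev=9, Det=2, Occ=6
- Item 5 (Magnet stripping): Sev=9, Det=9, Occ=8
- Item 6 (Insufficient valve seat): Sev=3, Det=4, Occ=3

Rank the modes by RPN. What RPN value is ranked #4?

108

RPN = Severity × Occurrence × Detection:
  Item 1: 7 × 7 × 9 = 441
  Item 2: 10 × 3 × 5 = 150
  Item 3: 3 × 7 × 2 = 42
  Item 4: 9 × 6 × 2 = 108
  Item 5: 9 × 8 × 9 = 648
  Item 6: 3 × 3 × 4 = 36
Sorted descending: 648, 441, 150, 108, 42, 36.
The fourth-highest RPN is 108 (Item 4).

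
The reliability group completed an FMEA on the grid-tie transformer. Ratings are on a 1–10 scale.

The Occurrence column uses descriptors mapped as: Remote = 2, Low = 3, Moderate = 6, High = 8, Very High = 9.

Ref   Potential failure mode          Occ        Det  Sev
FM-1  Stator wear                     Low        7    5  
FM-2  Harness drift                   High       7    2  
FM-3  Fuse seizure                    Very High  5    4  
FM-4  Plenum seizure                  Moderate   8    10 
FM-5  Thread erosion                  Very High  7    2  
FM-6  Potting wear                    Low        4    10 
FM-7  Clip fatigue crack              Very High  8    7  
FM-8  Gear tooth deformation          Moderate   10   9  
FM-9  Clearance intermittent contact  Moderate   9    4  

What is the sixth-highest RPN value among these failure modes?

126

RPN = Severity × Occurrence × Detection:
  FM-1: 5 × 3 × 7 = 105
  FM-2: 2 × 8 × 7 = 112
  FM-3: 4 × 9 × 5 = 180
  FM-4: 10 × 6 × 8 = 480
  FM-5: 2 × 9 × 7 = 126
  FM-6: 10 × 3 × 4 = 120
  FM-7: 7 × 9 × 8 = 504
  FM-8: 9 × 6 × 10 = 540
  FM-9: 4 × 6 × 9 = 216
Sorted descending: 540, 504, 480, 216, 180, 126, 120, 112, 105.
The sixth-highest RPN is 126 (FM-5).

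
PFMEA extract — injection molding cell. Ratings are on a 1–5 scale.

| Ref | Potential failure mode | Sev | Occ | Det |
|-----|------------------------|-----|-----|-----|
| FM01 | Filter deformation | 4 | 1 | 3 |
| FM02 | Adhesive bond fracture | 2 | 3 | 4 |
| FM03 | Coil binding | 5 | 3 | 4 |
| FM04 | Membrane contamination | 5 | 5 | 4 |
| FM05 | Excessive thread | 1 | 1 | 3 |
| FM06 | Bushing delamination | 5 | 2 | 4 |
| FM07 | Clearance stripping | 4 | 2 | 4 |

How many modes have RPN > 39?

3

RPN = Severity × Occurrence × Detection:
  FM01: 4 × 1 × 3 = 12
  FM02: 2 × 3 × 4 = 24
  FM03: 5 × 3 × 4 = 60
  FM04: 5 × 5 × 4 = 100
  FM05: 1 × 1 × 3 = 3
  FM06: 5 × 2 × 4 = 40
  FM07: 4 × 2 × 4 = 32
Modes with RPN > 39: FM03 (60), FM04 (100), FM06 (40) → 3.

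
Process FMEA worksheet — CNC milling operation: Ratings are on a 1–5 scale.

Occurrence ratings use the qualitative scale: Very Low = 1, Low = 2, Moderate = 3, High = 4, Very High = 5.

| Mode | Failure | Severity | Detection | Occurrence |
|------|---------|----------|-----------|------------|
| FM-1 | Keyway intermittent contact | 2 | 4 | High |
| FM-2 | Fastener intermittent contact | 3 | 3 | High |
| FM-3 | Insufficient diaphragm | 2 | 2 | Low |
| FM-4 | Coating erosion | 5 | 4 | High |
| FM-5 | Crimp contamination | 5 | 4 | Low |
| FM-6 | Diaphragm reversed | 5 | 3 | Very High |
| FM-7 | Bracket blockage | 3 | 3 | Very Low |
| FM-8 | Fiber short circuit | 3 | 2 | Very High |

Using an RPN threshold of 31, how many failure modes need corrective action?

RPN = Severity × Occurrence × Detection:
  FM-1: 2 × 4 × 4 = 32
  FM-2: 3 × 4 × 3 = 36
  FM-3: 2 × 2 × 2 = 8
  FM-4: 5 × 4 × 4 = 80
  FM-5: 5 × 2 × 4 = 40
  FM-6: 5 × 5 × 3 = 75
  FM-7: 3 × 1 × 3 = 9
  FM-8: 3 × 5 × 2 = 30
Modes with RPN ≥ 31: FM-1 (32), FM-2 (36), FM-4 (80), FM-5 (40), FM-6 (75) → 5.

5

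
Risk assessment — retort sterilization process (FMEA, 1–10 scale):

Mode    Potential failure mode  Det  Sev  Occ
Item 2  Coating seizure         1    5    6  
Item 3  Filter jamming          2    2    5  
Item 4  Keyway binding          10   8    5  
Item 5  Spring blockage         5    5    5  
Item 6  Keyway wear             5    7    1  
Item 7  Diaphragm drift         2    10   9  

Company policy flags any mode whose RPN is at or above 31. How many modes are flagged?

4

RPN = Severity × Occurrence × Detection:
  Item 2: 5 × 6 × 1 = 30
  Item 3: 2 × 5 × 2 = 20
  Item 4: 8 × 5 × 10 = 400
  Item 5: 5 × 5 × 5 = 125
  Item 6: 7 × 1 × 5 = 35
  Item 7: 10 × 9 × 2 = 180
Modes with RPN ≥ 31: Item 4 (400), Item 5 (125), Item 6 (35), Item 7 (180) → 4.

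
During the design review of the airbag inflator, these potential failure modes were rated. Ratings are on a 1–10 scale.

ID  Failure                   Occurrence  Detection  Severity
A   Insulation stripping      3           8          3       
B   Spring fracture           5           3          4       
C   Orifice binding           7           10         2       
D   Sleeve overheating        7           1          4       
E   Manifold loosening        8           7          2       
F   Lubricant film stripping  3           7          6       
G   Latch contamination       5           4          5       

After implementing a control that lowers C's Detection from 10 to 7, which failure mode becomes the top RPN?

F

RPN = Severity × Occurrence × Detection:
  A: 3 × 3 × 8 = 72
  B: 4 × 5 × 3 = 60
  C: 2 × 7 × 10 = 140
  D: 4 × 7 × 1 = 28
  E: 2 × 8 × 7 = 112
  F: 6 × 3 × 7 = 126
  G: 5 × 5 × 4 = 100
After action: C → 2 × 7 × 7 = 98.
Revised RPNs: F=126, E=112, G=100, C=98, A=72, B=60, D=28.
Highest is now F (126).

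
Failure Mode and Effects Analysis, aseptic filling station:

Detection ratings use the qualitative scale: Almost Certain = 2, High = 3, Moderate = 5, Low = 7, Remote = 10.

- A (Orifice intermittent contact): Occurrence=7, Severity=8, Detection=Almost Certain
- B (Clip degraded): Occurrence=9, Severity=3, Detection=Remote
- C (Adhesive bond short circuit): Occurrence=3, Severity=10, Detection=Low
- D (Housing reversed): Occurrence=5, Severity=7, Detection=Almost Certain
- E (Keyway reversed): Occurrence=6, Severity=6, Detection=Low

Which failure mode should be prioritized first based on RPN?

B

RPN = Severity × Occurrence × Detection:
  A: 8 × 7 × 2 = 112
  B: 3 × 9 × 10 = 270
  C: 10 × 3 × 7 = 210
  D: 7 × 5 × 2 = 70
  E: 6 × 6 × 7 = 252
Highest RPN is 270 → B.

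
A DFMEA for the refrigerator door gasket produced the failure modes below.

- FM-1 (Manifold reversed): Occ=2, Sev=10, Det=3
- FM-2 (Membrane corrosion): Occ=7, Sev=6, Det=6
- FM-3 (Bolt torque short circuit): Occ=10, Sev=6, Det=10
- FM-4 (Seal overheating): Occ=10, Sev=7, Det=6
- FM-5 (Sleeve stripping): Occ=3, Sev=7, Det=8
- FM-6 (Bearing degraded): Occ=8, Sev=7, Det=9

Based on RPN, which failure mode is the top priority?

RPN = Severity × Occurrence × Detection:
  FM-1: 10 × 2 × 3 = 60
  FM-2: 6 × 7 × 6 = 252
  FM-3: 6 × 10 × 10 = 600
  FM-4: 7 × 10 × 6 = 420
  FM-5: 7 × 3 × 8 = 168
  FM-6: 7 × 8 × 9 = 504
Highest RPN is 600 → FM-3.

FM-3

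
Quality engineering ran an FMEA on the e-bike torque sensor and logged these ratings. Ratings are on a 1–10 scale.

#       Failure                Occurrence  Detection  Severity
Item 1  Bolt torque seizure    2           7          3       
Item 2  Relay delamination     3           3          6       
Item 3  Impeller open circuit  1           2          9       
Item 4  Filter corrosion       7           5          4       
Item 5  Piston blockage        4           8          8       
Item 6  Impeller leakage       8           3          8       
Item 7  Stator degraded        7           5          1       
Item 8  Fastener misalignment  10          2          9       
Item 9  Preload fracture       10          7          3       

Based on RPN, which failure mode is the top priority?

Item 5

RPN = Severity × Occurrence × Detection:
  Item 1: 3 × 2 × 7 = 42
  Item 2: 6 × 3 × 3 = 54
  Item 3: 9 × 1 × 2 = 18
  Item 4: 4 × 7 × 5 = 140
  Item 5: 8 × 4 × 8 = 256
  Item 6: 8 × 8 × 3 = 192
  Item 7: 1 × 7 × 5 = 35
  Item 8: 9 × 10 × 2 = 180
  Item 9: 3 × 10 × 7 = 210
Highest RPN is 256 → Item 5.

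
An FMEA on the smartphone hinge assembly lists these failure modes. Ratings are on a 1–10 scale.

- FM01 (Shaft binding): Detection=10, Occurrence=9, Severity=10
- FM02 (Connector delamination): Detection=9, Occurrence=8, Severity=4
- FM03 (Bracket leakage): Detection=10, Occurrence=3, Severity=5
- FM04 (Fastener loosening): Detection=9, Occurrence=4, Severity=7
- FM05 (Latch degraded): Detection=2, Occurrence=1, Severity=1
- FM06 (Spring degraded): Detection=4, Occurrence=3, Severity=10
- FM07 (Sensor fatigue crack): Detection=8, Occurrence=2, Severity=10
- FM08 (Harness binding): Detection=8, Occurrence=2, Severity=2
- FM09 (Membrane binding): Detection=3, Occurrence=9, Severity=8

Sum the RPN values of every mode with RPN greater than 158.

RPN = Severity × Occurrence × Detection:
  FM01: 10 × 9 × 10 = 900
  FM02: 4 × 8 × 9 = 288
  FM03: 5 × 3 × 10 = 150
  FM04: 7 × 4 × 9 = 252
  FM05: 1 × 1 × 2 = 2
  FM06: 10 × 3 × 4 = 120
  FM07: 10 × 2 × 8 = 160
  FM08: 2 × 2 × 8 = 32
  FM09: 8 × 9 × 3 = 216
RPN > 158: FM01 (900), FM02 (288), FM04 (252), FM07 (160), FM09 (216).
Sum: 900 + 288 + 252 + 160 + 216 = 1816.

1816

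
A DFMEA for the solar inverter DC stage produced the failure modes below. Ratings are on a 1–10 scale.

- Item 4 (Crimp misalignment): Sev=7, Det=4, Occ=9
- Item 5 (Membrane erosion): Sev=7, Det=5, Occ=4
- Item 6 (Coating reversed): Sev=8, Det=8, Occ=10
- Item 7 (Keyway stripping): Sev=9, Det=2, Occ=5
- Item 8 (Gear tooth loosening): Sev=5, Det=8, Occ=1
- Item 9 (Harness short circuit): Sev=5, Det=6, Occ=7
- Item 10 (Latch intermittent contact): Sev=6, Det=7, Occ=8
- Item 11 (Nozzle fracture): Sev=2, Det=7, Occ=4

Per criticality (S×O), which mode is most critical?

Criticality = Severity × Occurrence:
  Item 4: 7 × 9 = 63
  Item 5: 7 × 4 = 28
  Item 6: 8 × 10 = 80
  Item 7: 9 × 5 = 45
  Item 8: 5 × 1 = 5
  Item 9: 5 × 7 = 35
  Item 10: 6 × 8 = 48
  Item 11: 2 × 4 = 8
Highest criticality is 80 → Item 6.

Item 6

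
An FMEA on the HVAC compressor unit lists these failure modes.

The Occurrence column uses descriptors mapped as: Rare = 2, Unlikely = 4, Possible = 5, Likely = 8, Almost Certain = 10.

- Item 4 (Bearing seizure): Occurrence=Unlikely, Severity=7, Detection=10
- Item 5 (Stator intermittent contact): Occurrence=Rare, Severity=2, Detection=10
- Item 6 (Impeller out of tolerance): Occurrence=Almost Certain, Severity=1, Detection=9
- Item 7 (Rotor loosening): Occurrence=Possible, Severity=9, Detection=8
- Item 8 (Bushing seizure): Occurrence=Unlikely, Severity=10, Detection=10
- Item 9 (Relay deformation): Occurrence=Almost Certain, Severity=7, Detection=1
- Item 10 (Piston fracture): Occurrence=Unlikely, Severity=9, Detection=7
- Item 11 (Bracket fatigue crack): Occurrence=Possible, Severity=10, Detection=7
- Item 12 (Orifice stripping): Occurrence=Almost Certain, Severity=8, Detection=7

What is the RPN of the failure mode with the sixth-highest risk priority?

252

RPN = Severity × Occurrence × Detection:
  Item 4: 7 × 4 × 10 = 280
  Item 5: 2 × 2 × 10 = 40
  Item 6: 1 × 10 × 9 = 90
  Item 7: 9 × 5 × 8 = 360
  Item 8: 10 × 4 × 10 = 400
  Item 9: 7 × 10 × 1 = 70
  Item 10: 9 × 4 × 7 = 252
  Item 11: 10 × 5 × 7 = 350
  Item 12: 8 × 10 × 7 = 560
Sorted descending: 560, 400, 360, 350, 280, 252, 90, 70, 40.
The sixth-highest RPN is 252 (Item 10).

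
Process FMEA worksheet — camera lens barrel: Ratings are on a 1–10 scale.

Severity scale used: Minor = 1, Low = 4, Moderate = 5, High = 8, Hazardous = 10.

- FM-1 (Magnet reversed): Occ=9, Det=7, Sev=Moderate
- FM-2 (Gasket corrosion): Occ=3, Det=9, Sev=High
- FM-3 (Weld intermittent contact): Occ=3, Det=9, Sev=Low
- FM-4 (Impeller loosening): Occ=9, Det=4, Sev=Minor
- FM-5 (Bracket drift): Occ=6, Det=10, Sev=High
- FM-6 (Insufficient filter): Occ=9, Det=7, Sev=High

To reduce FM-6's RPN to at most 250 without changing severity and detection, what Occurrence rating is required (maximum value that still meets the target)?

FM-6: S=8, O=9, D=7 → current RPN = 504.
Fixed product = 56. Need 56 × O ≤ 250, so O ≤ 250/56 = 4.46.
Maximum integer Occurrence rating = 4 (gives RPN 224; O=5 would give 280 > 250).

4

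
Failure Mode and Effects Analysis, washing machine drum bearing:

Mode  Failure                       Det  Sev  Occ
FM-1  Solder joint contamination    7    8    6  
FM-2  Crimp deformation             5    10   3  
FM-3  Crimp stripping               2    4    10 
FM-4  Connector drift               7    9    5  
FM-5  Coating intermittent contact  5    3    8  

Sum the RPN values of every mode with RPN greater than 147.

801

RPN = Severity × Occurrence × Detection:
  FM-1: 8 × 6 × 7 = 336
  FM-2: 10 × 3 × 5 = 150
  FM-3: 4 × 10 × 2 = 80
  FM-4: 9 × 5 × 7 = 315
  FM-5: 3 × 8 × 5 = 120
RPN > 147: FM-1 (336), FM-2 (150), FM-4 (315).
Sum: 336 + 150 + 315 = 801.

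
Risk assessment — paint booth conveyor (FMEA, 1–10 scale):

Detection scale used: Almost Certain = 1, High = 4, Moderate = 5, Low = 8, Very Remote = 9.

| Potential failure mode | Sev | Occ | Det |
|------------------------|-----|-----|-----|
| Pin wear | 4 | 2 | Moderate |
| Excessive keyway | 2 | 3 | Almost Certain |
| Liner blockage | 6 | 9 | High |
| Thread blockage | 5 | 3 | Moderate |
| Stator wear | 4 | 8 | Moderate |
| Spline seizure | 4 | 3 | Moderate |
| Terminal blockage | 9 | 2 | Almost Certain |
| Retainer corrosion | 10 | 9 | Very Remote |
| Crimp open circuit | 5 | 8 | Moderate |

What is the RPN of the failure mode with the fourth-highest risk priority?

RPN = Severity × Occurrence × Detection:
  Pin wear: 4 × 2 × 5 = 40
  Excessive keyway: 2 × 3 × 1 = 6
  Liner blockage: 6 × 9 × 4 = 216
  Thread blockage: 5 × 3 × 5 = 75
  Stator wear: 4 × 8 × 5 = 160
  Spline seizure: 4 × 3 × 5 = 60
  Terminal blockage: 9 × 2 × 1 = 18
  Retainer corrosion: 10 × 9 × 9 = 810
  Crimp open circuit: 5 × 8 × 5 = 200
Sorted descending: 810, 216, 200, 160, 75, 60, 40, 18, 6.
The fourth-highest RPN is 160 (Stator wear).

160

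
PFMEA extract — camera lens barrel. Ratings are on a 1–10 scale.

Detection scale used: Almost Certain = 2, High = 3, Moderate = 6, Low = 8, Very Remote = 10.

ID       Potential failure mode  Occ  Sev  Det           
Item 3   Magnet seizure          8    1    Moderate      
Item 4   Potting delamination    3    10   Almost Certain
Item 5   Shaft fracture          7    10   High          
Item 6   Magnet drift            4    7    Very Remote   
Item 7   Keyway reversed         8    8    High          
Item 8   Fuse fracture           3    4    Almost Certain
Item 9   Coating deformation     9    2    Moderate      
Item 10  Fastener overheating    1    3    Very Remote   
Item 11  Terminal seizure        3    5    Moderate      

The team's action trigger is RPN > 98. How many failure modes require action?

4

RPN = Severity × Occurrence × Detection:
  Item 3: 1 × 8 × 6 = 48
  Item 4: 10 × 3 × 2 = 60
  Item 5: 10 × 7 × 3 = 210
  Item 6: 7 × 4 × 10 = 280
  Item 7: 8 × 8 × 3 = 192
  Item 8: 4 × 3 × 2 = 24
  Item 9: 2 × 9 × 6 = 108
  Item 10: 3 × 1 × 10 = 30
  Item 11: 5 × 3 × 6 = 90
Modes with RPN > 98: Item 5 (210), Item 6 (280), Item 7 (192), Item 9 (108) → 4.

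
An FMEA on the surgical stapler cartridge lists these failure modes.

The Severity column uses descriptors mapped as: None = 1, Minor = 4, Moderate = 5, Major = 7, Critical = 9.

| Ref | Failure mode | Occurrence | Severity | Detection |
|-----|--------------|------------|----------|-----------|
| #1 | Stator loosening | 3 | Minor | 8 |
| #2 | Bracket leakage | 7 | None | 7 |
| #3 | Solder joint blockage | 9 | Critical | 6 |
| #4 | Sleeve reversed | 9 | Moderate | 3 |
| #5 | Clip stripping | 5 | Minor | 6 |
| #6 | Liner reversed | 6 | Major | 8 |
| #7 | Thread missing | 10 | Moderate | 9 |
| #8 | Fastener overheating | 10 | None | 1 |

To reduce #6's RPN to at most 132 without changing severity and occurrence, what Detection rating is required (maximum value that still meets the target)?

#6: S=7, O=6, D=8 → current RPN = 336.
Fixed product = 42. Need 42 × D ≤ 132, so D ≤ 132/42 = 3.14.
Maximum integer Detection rating = 3 (gives RPN 126; D=4 would give 168 > 132).

3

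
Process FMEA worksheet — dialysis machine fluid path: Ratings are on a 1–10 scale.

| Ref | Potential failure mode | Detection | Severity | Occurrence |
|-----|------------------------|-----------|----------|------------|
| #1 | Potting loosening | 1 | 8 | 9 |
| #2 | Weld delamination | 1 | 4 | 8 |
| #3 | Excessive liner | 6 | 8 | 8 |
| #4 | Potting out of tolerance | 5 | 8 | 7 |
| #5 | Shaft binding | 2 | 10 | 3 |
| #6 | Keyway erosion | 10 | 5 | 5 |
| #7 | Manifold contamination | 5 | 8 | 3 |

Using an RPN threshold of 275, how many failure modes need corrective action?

2

RPN = Severity × Occurrence × Detection:
  #1: 8 × 9 × 1 = 72
  #2: 4 × 8 × 1 = 32
  #3: 8 × 8 × 6 = 384
  #4: 8 × 7 × 5 = 280
  #5: 10 × 3 × 2 = 60
  #6: 5 × 5 × 10 = 250
  #7: 8 × 3 × 5 = 120
Modes with RPN ≥ 275: #3 (384), #4 (280) → 2.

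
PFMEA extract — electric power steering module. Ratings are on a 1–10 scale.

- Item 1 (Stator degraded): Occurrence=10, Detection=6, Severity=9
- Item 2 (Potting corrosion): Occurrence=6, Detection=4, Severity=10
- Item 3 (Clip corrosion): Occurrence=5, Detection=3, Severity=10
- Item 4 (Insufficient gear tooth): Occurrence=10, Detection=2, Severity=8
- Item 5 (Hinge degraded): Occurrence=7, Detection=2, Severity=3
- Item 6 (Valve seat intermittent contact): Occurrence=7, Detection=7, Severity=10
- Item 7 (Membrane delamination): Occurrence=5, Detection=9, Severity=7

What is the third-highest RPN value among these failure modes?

315

RPN = Severity × Occurrence × Detection:
  Item 1: 9 × 10 × 6 = 540
  Item 2: 10 × 6 × 4 = 240
  Item 3: 10 × 5 × 3 = 150
  Item 4: 8 × 10 × 2 = 160
  Item 5: 3 × 7 × 2 = 42
  Item 6: 10 × 7 × 7 = 490
  Item 7: 7 × 5 × 9 = 315
Sorted descending: 540, 490, 315, 240, 160, 150, 42.
The third-highest RPN is 315 (Item 7).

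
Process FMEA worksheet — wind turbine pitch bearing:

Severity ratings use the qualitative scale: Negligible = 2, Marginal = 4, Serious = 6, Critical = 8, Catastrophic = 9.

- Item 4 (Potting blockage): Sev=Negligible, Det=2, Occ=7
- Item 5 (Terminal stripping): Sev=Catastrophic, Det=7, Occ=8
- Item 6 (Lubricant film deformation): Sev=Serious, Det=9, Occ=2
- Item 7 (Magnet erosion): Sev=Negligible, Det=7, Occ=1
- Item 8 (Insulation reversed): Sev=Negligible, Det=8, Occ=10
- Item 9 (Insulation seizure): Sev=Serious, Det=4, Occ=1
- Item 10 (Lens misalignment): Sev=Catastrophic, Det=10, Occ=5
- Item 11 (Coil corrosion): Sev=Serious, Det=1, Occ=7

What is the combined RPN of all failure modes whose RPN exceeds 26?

1292

RPN = Severity × Occurrence × Detection:
  Item 4: 2 × 7 × 2 = 28
  Item 5: 9 × 8 × 7 = 504
  Item 6: 6 × 2 × 9 = 108
  Item 7: 2 × 1 × 7 = 14
  Item 8: 2 × 10 × 8 = 160
  Item 9: 6 × 1 × 4 = 24
  Item 10: 9 × 5 × 10 = 450
  Item 11: 6 × 7 × 1 = 42
RPN > 26: Item 4 (28), Item 5 (504), Item 6 (108), Item 8 (160), Item 10 (450), Item 11 (42).
Sum: 28 + 504 + 108 + 160 + 450 + 42 = 1292.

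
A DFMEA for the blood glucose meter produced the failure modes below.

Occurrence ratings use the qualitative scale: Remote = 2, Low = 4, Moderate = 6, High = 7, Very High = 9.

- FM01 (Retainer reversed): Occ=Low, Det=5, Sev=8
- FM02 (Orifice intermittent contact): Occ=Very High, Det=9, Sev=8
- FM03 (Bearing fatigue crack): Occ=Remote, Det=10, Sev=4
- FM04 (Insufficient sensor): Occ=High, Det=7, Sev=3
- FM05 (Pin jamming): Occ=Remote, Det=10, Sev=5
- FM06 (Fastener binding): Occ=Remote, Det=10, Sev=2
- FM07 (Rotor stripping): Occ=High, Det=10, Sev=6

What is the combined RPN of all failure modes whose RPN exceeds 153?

1228

RPN = Severity × Occurrence × Detection:
  FM01: 8 × 4 × 5 = 160
  FM02: 8 × 9 × 9 = 648
  FM03: 4 × 2 × 10 = 80
  FM04: 3 × 7 × 7 = 147
  FM05: 5 × 2 × 10 = 100
  FM06: 2 × 2 × 10 = 40
  FM07: 6 × 7 × 10 = 420
RPN > 153: FM01 (160), FM02 (648), FM07 (420).
Sum: 160 + 648 + 420 = 1228.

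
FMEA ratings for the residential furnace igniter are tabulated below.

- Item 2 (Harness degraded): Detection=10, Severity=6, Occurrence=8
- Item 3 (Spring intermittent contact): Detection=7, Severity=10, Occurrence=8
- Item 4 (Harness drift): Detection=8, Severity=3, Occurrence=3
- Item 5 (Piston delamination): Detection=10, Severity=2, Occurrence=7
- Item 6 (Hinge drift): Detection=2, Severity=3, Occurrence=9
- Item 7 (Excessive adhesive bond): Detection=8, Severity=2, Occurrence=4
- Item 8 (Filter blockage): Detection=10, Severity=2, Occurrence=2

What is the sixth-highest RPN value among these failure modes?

RPN = Severity × Occurrence × Detection:
  Item 2: 6 × 8 × 10 = 480
  Item 3: 10 × 8 × 7 = 560
  Item 4: 3 × 3 × 8 = 72
  Item 5: 2 × 7 × 10 = 140
  Item 6: 3 × 9 × 2 = 54
  Item 7: 2 × 4 × 8 = 64
  Item 8: 2 × 2 × 10 = 40
Sorted descending: 560, 480, 140, 72, 64, 54, 40.
The sixth-highest RPN is 54 (Item 6).

54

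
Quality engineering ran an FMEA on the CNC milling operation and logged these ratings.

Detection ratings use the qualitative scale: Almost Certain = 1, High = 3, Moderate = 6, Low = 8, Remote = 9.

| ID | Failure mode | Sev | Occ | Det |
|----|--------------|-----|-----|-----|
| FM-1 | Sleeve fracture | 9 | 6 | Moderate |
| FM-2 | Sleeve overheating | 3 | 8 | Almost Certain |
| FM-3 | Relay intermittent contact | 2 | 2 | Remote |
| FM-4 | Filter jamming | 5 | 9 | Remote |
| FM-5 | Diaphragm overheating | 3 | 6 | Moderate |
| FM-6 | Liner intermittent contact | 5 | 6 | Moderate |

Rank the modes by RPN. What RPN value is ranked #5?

RPN = Severity × Occurrence × Detection:
  FM-1: 9 × 6 × 6 = 324
  FM-2: 3 × 8 × 1 = 24
  FM-3: 2 × 2 × 9 = 36
  FM-4: 5 × 9 × 9 = 405
  FM-5: 3 × 6 × 6 = 108
  FM-6: 5 × 6 × 6 = 180
Sorted descending: 405, 324, 180, 108, 36, 24.
The fifth-highest RPN is 36 (FM-3).

36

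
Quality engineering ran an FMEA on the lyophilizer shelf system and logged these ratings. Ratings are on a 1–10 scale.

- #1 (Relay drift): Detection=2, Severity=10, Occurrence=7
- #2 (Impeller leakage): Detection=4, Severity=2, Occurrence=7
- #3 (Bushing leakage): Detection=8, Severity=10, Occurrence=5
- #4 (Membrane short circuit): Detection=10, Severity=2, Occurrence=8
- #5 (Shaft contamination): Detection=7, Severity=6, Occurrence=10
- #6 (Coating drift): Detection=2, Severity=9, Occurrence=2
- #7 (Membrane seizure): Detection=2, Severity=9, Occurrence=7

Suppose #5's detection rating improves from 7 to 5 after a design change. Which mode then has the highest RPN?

RPN = Severity × Occurrence × Detection:
  #1: 10 × 7 × 2 = 140
  #2: 2 × 7 × 4 = 56
  #3: 10 × 5 × 8 = 400
  #4: 2 × 8 × 10 = 160
  #5: 6 × 10 × 7 = 420
  #6: 9 × 2 × 2 = 36
  #7: 9 × 7 × 2 = 126
After action: #5 → 6 × 10 × 5 = 300.
Revised RPNs: #3=400, #5=300, #4=160, #1=140, #7=126, #2=56, #6=36.
Highest is now #3 (400).

#3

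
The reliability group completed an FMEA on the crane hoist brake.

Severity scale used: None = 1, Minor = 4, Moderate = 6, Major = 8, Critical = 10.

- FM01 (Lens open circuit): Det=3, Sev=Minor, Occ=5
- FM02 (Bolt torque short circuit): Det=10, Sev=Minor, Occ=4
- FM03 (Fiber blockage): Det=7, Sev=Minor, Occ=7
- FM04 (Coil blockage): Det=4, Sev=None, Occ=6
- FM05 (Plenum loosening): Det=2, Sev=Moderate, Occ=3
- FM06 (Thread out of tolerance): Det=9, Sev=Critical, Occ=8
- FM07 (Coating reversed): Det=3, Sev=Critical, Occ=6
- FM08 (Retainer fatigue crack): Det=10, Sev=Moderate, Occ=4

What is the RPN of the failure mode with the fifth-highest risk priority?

RPN = Severity × Occurrence × Detection:
  FM01: 4 × 5 × 3 = 60
  FM02: 4 × 4 × 10 = 160
  FM03: 4 × 7 × 7 = 196
  FM04: 1 × 6 × 4 = 24
  FM05: 6 × 3 × 2 = 36
  FM06: 10 × 8 × 9 = 720
  FM07: 10 × 6 × 3 = 180
  FM08: 6 × 4 × 10 = 240
Sorted descending: 720, 240, 196, 180, 160, 60, 36, 24.
The fifth-highest RPN is 160 (FM02).

160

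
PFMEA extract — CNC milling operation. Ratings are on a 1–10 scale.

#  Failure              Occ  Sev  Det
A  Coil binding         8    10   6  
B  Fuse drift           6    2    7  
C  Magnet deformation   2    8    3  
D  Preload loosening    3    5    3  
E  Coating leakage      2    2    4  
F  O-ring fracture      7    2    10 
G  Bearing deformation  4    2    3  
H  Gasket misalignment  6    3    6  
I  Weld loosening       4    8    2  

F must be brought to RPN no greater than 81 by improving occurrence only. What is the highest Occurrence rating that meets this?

F: S=2, O=7, D=10 → current RPN = 140.
Fixed product = 20. Need 20 × O ≤ 81, so O ≤ 81/20 = 4.05.
Maximum integer Occurrence rating = 4 (gives RPN 80; O=5 would give 100 > 81).

4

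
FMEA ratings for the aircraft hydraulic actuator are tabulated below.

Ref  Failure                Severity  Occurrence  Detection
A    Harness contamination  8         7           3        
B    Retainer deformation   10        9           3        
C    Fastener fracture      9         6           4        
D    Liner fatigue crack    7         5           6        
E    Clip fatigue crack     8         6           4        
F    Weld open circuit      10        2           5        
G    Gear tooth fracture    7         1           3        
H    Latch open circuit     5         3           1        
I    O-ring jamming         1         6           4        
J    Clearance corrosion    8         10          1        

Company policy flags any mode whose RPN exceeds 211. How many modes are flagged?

RPN = Severity × Occurrence × Detection:
  A: 8 × 7 × 3 = 168
  B: 10 × 9 × 3 = 270
  C: 9 × 6 × 4 = 216
  D: 7 × 5 × 6 = 210
  E: 8 × 6 × 4 = 192
  F: 10 × 2 × 5 = 100
  G: 7 × 1 × 3 = 21
  H: 5 × 3 × 1 = 15
  I: 1 × 6 × 4 = 24
  J: 8 × 10 × 1 = 80
Modes with RPN > 211: B (270), C (216) → 2.

2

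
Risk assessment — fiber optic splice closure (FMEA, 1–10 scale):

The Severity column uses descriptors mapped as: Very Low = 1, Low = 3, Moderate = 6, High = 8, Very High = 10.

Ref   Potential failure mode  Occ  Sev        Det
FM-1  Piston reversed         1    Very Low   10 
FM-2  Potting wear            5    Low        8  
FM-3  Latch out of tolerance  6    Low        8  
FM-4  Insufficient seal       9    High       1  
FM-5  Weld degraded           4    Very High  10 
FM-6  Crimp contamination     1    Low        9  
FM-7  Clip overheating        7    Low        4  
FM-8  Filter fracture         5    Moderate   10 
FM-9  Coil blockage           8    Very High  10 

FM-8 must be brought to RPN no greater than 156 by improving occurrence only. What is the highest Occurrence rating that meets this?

FM-8: S=6, O=5, D=10 → current RPN = 300.
Fixed product = 60. Need 60 × O ≤ 156, so O ≤ 156/60 = 2.60.
Maximum integer Occurrence rating = 2 (gives RPN 120; O=3 would give 180 > 156).

2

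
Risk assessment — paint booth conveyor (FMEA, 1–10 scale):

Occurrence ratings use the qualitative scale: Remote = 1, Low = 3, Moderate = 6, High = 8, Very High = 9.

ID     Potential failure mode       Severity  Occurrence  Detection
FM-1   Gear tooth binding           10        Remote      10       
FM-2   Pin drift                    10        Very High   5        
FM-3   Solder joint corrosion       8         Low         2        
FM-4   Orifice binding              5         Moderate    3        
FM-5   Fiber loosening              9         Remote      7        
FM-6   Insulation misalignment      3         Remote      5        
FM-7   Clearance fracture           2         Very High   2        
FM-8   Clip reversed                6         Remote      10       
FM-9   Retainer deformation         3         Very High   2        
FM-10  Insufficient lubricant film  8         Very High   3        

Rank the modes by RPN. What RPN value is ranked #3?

RPN = Severity × Occurrence × Detection:
  FM-1: 10 × 1 × 10 = 100
  FM-2: 10 × 9 × 5 = 450
  FM-3: 8 × 3 × 2 = 48
  FM-4: 5 × 6 × 3 = 90
  FM-5: 9 × 1 × 7 = 63
  FM-6: 3 × 1 × 5 = 15
  FM-7: 2 × 9 × 2 = 36
  FM-8: 6 × 1 × 10 = 60
  FM-9: 3 × 9 × 2 = 54
  FM-10: 8 × 9 × 3 = 216
Sorted descending: 450, 216, 100, 90, 63, 60, 54, 48, 36, 15.
The third-highest RPN is 100 (FM-1).

100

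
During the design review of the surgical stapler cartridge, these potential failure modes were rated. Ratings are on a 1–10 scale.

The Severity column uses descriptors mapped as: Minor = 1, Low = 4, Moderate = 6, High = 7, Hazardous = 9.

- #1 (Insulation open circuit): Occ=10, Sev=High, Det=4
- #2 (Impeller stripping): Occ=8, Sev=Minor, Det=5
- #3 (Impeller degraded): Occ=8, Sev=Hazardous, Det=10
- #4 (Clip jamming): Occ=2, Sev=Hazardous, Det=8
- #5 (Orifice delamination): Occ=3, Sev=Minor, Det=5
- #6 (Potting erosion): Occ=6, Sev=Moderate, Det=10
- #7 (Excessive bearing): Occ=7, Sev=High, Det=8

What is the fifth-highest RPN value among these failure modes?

144

RPN = Severity × Occurrence × Detection:
  #1: 7 × 10 × 4 = 280
  #2: 1 × 8 × 5 = 40
  #3: 9 × 8 × 10 = 720
  #4: 9 × 2 × 8 = 144
  #5: 1 × 3 × 5 = 15
  #6: 6 × 6 × 10 = 360
  #7: 7 × 7 × 8 = 392
Sorted descending: 720, 392, 360, 280, 144, 40, 15.
The fifth-highest RPN is 144 (#4).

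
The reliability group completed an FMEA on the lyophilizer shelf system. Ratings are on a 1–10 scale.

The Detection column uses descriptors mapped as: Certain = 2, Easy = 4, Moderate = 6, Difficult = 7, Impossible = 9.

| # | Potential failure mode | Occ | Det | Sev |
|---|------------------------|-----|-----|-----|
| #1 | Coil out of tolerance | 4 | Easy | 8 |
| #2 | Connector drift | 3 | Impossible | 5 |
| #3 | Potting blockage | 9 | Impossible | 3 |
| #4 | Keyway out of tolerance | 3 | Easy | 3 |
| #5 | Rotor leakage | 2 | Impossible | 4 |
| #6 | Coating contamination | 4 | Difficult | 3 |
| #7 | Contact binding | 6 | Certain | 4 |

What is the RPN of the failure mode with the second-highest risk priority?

RPN = Severity × Occurrence × Detection:
  #1: 8 × 4 × 4 = 128
  #2: 5 × 3 × 9 = 135
  #3: 3 × 9 × 9 = 243
  #4: 3 × 3 × 4 = 36
  #5: 4 × 2 × 9 = 72
  #6: 3 × 4 × 7 = 84
  #7: 4 × 6 × 2 = 48
Sorted descending: 243, 135, 128, 84, 72, 48, 36.
The second-highest RPN is 135 (#2).

135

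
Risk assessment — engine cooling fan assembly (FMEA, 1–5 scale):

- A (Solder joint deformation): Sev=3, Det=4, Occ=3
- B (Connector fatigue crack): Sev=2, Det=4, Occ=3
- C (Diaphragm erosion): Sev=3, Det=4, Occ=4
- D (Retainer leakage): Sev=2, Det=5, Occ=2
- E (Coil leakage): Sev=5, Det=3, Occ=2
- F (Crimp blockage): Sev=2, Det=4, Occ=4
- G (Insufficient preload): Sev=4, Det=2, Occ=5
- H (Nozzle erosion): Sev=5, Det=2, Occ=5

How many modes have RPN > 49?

1

RPN = Severity × Occurrence × Detection:
  A: 3 × 3 × 4 = 36
  B: 2 × 3 × 4 = 24
  C: 3 × 4 × 4 = 48
  D: 2 × 2 × 5 = 20
  E: 5 × 2 × 3 = 30
  F: 2 × 4 × 4 = 32
  G: 4 × 5 × 2 = 40
  H: 5 × 5 × 2 = 50
Modes with RPN > 49: H (50) → 1.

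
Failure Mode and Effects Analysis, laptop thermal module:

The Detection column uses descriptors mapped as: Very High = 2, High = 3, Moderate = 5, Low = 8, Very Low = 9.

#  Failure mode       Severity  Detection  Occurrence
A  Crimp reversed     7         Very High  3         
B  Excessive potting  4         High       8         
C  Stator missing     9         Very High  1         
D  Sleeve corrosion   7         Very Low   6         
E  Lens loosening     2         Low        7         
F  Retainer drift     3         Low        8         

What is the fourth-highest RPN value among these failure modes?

RPN = Severity × Occurrence × Detection:
  A: 7 × 3 × 2 = 42
  B: 4 × 8 × 3 = 96
  C: 9 × 1 × 2 = 18
  D: 7 × 6 × 9 = 378
  E: 2 × 7 × 8 = 112
  F: 3 × 8 × 8 = 192
Sorted descending: 378, 192, 112, 96, 42, 18.
The fourth-highest RPN is 96 (B).

96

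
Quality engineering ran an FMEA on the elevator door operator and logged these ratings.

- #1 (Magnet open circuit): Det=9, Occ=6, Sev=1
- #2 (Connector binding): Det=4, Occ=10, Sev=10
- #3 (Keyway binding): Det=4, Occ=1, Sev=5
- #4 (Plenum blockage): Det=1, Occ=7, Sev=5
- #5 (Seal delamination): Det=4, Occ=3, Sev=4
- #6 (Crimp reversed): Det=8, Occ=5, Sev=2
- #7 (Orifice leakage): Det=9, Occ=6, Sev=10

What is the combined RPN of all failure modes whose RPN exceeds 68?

1020

RPN = Severity × Occurrence × Detection:
  #1: 1 × 6 × 9 = 54
  #2: 10 × 10 × 4 = 400
  #3: 5 × 1 × 4 = 20
  #4: 5 × 7 × 1 = 35
  #5: 4 × 3 × 4 = 48
  #6: 2 × 5 × 8 = 80
  #7: 10 × 6 × 9 = 540
RPN > 68: #2 (400), #6 (80), #7 (540).
Sum: 400 + 80 + 540 = 1020.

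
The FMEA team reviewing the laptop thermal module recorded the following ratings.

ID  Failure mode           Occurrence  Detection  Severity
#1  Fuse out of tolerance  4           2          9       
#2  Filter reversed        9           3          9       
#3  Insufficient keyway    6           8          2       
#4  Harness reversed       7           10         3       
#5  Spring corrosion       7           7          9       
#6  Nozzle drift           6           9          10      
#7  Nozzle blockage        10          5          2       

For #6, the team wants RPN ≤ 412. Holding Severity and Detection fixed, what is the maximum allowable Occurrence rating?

4

#6: S=10, O=6, D=9 → current RPN = 540.
Fixed product = 90. Need 90 × O ≤ 412, so O ≤ 412/90 = 4.58.
Maximum integer Occurrence rating = 4 (gives RPN 360; O=5 would give 450 > 412).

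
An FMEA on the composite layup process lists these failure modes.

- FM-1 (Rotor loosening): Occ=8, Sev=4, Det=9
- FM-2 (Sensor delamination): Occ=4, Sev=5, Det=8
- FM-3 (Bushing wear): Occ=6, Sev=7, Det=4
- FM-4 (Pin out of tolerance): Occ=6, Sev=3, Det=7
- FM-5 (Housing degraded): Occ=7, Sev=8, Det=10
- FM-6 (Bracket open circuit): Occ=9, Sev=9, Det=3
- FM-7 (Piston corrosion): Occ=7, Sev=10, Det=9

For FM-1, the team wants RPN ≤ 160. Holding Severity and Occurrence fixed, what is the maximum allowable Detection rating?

5

FM-1: S=4, O=8, D=9 → current RPN = 288.
Fixed product = 32. Need 32 × D ≤ 160, so D ≤ 160/32 = 5.00.
Maximum integer Detection rating = 5 (gives RPN 160; D=6 would give 192 > 160).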